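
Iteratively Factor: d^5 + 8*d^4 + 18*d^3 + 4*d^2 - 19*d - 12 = (d + 1)*(d^4 + 7*d^3 + 11*d^2 - 7*d - 12) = (d - 1)*(d + 1)*(d^3 + 8*d^2 + 19*d + 12) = (d - 1)*(d + 1)*(d + 4)*(d^2 + 4*d + 3) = (d - 1)*(d + 1)*(d + 3)*(d + 4)*(d + 1)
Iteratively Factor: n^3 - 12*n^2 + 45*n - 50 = (n - 2)*(n^2 - 10*n + 25) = (n - 5)*(n - 2)*(n - 5)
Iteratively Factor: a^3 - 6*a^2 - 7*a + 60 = (a - 5)*(a^2 - a - 12) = (a - 5)*(a + 3)*(a - 4)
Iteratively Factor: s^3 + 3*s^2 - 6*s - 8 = (s + 4)*(s^2 - s - 2) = (s + 1)*(s + 4)*(s - 2)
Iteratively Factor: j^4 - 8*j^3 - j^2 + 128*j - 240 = (j + 4)*(j^3 - 12*j^2 + 47*j - 60) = (j - 4)*(j + 4)*(j^2 - 8*j + 15) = (j - 4)*(j - 3)*(j + 4)*(j - 5)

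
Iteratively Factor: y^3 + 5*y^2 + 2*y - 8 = (y + 4)*(y^2 + y - 2) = (y - 1)*(y + 4)*(y + 2)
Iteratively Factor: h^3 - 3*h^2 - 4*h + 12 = (h + 2)*(h^2 - 5*h + 6) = (h - 3)*(h + 2)*(h - 2)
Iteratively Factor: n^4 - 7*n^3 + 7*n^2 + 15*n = (n)*(n^3 - 7*n^2 + 7*n + 15) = n*(n + 1)*(n^2 - 8*n + 15) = n*(n - 5)*(n + 1)*(n - 3)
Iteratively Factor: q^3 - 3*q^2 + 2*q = (q - 2)*(q^2 - q) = q*(q - 2)*(q - 1)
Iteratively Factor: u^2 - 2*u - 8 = (u - 4)*(u + 2)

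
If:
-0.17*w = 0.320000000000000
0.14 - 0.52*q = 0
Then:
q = 0.27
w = -1.88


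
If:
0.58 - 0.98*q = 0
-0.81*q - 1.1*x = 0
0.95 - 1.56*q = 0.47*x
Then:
No Solution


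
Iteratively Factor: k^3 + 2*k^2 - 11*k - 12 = (k + 4)*(k^2 - 2*k - 3) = (k + 1)*(k + 4)*(k - 3)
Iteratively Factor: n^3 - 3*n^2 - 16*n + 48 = (n - 4)*(n^2 + n - 12) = (n - 4)*(n + 4)*(n - 3)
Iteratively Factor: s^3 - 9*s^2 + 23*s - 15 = (s - 5)*(s^2 - 4*s + 3) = (s - 5)*(s - 1)*(s - 3)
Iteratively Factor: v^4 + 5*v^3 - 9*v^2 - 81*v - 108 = (v + 3)*(v^3 + 2*v^2 - 15*v - 36) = (v + 3)^2*(v^2 - v - 12) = (v + 3)^3*(v - 4)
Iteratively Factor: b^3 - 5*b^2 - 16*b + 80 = (b - 4)*(b^2 - b - 20) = (b - 4)*(b + 4)*(b - 5)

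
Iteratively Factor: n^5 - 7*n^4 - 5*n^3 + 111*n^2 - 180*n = (n + 4)*(n^4 - 11*n^3 + 39*n^2 - 45*n) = (n - 3)*(n + 4)*(n^3 - 8*n^2 + 15*n) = (n - 3)^2*(n + 4)*(n^2 - 5*n) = (n - 5)*(n - 3)^2*(n + 4)*(n)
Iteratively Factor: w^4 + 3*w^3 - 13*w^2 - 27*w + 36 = (w - 1)*(w^3 + 4*w^2 - 9*w - 36) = (w - 1)*(w + 3)*(w^2 + w - 12) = (w - 1)*(w + 3)*(w + 4)*(w - 3)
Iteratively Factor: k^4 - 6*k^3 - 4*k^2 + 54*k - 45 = (k - 1)*(k^3 - 5*k^2 - 9*k + 45) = (k - 5)*(k - 1)*(k^2 - 9) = (k - 5)*(k - 3)*(k - 1)*(k + 3)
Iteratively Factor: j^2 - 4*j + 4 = (j - 2)*(j - 2)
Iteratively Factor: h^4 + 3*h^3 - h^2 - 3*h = (h)*(h^3 + 3*h^2 - h - 3) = h*(h + 3)*(h^2 - 1) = h*(h - 1)*(h + 3)*(h + 1)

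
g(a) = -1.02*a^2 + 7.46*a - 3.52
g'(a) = 7.46 - 2.04*a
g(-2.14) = -24.16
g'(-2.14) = 11.83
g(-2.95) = -34.40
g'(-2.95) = 13.48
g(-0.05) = -3.90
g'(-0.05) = 7.56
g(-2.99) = -34.94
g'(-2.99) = 13.56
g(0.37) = -0.90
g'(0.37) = 6.71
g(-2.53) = -28.92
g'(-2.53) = 12.62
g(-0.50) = -7.50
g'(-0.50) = 8.48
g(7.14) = -2.25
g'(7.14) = -7.11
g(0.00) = -3.52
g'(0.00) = 7.46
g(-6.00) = -85.00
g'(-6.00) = 19.70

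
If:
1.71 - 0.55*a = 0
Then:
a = 3.11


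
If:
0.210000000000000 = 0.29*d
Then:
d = 0.72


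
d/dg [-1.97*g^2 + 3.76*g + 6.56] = 3.76 - 3.94*g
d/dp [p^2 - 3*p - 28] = 2*p - 3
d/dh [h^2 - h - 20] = 2*h - 1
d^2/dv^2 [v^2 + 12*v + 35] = 2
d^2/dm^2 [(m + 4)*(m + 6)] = 2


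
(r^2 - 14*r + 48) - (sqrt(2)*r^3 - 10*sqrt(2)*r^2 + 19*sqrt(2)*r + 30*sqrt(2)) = -sqrt(2)*r^3 + r^2 + 10*sqrt(2)*r^2 - 19*sqrt(2)*r - 14*r - 30*sqrt(2) + 48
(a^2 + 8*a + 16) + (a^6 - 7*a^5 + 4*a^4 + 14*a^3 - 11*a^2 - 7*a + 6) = a^6 - 7*a^5 + 4*a^4 + 14*a^3 - 10*a^2 + a + 22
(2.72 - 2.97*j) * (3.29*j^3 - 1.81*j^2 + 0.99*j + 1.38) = -9.7713*j^4 + 14.3245*j^3 - 7.8635*j^2 - 1.4058*j + 3.7536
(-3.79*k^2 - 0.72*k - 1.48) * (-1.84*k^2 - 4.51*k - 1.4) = 6.9736*k^4 + 18.4177*k^3 + 11.2764*k^2 + 7.6828*k + 2.072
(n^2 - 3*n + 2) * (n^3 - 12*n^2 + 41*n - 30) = n^5 - 15*n^4 + 79*n^3 - 177*n^2 + 172*n - 60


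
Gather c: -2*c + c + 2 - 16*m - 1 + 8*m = -c - 8*m + 1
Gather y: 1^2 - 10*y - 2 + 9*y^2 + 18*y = 9*y^2 + 8*y - 1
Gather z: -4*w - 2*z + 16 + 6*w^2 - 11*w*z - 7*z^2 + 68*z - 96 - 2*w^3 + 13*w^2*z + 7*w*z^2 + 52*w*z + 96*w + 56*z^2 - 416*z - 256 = -2*w^3 + 6*w^2 + 92*w + z^2*(7*w + 49) + z*(13*w^2 + 41*w - 350) - 336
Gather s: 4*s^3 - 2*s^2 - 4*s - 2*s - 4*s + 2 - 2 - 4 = 4*s^3 - 2*s^2 - 10*s - 4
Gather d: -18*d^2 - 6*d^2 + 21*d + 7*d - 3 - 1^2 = -24*d^2 + 28*d - 4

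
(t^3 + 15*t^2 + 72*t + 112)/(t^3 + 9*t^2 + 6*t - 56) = (t + 4)/(t - 2)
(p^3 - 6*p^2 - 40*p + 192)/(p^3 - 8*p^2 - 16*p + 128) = (p + 6)/(p + 4)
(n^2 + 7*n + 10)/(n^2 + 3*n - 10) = (n + 2)/(n - 2)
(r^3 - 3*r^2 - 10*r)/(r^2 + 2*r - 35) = r*(r + 2)/(r + 7)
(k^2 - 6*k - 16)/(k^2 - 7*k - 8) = (k + 2)/(k + 1)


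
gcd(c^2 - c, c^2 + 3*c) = c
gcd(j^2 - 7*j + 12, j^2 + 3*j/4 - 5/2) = 1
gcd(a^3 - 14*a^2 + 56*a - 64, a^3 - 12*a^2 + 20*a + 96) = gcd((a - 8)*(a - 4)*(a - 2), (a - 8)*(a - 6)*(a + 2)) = a - 8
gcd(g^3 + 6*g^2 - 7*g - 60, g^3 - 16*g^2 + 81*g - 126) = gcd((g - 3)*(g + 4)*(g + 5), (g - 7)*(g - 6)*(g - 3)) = g - 3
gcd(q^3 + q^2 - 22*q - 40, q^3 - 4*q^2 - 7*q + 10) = q^2 - 3*q - 10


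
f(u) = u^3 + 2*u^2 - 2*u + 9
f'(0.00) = -2.00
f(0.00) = 9.00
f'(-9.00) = 205.00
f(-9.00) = -540.00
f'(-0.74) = -3.32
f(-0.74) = 11.17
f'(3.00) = 37.00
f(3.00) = 48.00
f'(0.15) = -1.33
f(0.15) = 8.75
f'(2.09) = 19.46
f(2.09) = 22.69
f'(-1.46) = -1.45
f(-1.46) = 13.07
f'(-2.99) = 12.86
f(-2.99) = 6.13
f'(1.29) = 8.15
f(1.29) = 11.89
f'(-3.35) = 18.27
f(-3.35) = 0.55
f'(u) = 3*u^2 + 4*u - 2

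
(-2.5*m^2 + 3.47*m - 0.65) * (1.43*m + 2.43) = -3.575*m^3 - 1.1129*m^2 + 7.5026*m - 1.5795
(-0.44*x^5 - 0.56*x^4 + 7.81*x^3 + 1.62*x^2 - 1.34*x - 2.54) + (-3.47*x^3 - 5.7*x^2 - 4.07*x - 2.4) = -0.44*x^5 - 0.56*x^4 + 4.34*x^3 - 4.08*x^2 - 5.41*x - 4.94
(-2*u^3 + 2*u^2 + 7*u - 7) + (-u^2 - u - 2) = -2*u^3 + u^2 + 6*u - 9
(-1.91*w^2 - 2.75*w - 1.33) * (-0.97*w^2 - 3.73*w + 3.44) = 1.8527*w^4 + 9.7918*w^3 + 4.9772*w^2 - 4.4991*w - 4.5752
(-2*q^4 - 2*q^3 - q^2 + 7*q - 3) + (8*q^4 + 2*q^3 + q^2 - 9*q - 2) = 6*q^4 - 2*q - 5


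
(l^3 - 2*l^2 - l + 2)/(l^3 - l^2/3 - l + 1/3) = 3*(l - 2)/(3*l - 1)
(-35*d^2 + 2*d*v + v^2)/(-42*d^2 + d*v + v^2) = (-5*d + v)/(-6*d + v)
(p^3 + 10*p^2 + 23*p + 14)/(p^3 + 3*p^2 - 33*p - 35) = (p + 2)/(p - 5)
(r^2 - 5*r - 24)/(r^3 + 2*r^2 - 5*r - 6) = (r - 8)/(r^2 - r - 2)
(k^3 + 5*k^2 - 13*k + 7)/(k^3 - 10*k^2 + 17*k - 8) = (k + 7)/(k - 8)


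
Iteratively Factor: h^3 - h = (h - 1)*(h^2 + h) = h*(h - 1)*(h + 1)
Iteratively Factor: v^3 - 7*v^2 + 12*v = (v - 3)*(v^2 - 4*v) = (v - 4)*(v - 3)*(v)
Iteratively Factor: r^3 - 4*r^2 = (r)*(r^2 - 4*r) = r^2*(r - 4)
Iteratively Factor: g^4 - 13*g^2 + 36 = (g + 2)*(g^3 - 2*g^2 - 9*g + 18) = (g - 3)*(g + 2)*(g^2 + g - 6) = (g - 3)*(g + 2)*(g + 3)*(g - 2)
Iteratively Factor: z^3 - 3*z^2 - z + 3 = (z - 1)*(z^2 - 2*z - 3) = (z - 3)*(z - 1)*(z + 1)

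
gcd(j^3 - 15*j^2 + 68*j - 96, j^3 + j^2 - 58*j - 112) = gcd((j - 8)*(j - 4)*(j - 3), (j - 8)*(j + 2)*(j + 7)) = j - 8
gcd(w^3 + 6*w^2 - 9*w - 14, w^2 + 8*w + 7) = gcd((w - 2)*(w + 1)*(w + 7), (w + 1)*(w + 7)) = w^2 + 8*w + 7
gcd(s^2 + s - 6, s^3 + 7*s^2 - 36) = s^2 + s - 6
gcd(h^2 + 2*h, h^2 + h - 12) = 1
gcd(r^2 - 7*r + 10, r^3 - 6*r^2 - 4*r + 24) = r - 2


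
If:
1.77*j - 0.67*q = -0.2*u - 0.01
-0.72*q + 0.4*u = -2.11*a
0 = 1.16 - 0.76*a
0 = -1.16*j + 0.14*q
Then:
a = 1.53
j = -2.00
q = -16.60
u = -37.94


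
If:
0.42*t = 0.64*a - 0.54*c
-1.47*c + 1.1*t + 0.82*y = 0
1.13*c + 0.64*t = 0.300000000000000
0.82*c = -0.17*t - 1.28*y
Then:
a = 0.27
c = 0.12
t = 0.25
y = -0.11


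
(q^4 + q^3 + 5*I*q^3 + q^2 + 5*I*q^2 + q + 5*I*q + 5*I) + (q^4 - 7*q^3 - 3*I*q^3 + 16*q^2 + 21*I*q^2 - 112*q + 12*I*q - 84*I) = 2*q^4 - 6*q^3 + 2*I*q^3 + 17*q^2 + 26*I*q^2 - 111*q + 17*I*q - 79*I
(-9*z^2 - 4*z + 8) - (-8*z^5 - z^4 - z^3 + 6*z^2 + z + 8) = 8*z^5 + z^4 + z^3 - 15*z^2 - 5*z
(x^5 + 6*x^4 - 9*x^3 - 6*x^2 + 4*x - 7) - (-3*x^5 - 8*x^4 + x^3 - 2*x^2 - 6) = 4*x^5 + 14*x^4 - 10*x^3 - 4*x^2 + 4*x - 1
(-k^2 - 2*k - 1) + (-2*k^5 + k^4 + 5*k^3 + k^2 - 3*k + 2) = -2*k^5 + k^4 + 5*k^3 - 5*k + 1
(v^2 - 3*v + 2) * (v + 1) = v^3 - 2*v^2 - v + 2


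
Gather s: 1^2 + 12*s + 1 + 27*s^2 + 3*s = 27*s^2 + 15*s + 2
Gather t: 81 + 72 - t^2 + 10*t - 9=-t^2 + 10*t + 144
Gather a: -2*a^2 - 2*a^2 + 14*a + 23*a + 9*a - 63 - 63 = -4*a^2 + 46*a - 126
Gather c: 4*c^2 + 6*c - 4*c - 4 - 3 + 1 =4*c^2 + 2*c - 6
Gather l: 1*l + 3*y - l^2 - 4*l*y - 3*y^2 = -l^2 + l*(1 - 4*y) - 3*y^2 + 3*y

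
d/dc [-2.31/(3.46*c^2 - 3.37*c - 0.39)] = (15.9852*c - 7.7847)/(-3.46*c^2 + 3.37*c + 0.39)^2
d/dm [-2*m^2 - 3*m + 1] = -4*m - 3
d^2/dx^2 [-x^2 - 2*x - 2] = -2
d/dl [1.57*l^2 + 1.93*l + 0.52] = 3.14*l + 1.93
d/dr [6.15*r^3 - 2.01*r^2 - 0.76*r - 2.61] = 18.45*r^2 - 4.02*r - 0.76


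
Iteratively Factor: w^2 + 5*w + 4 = (w + 4)*(w + 1)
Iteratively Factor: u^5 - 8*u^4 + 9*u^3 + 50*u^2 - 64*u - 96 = (u - 3)*(u^4 - 5*u^3 - 6*u^2 + 32*u + 32) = (u - 3)*(u + 2)*(u^3 - 7*u^2 + 8*u + 16) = (u - 4)*(u - 3)*(u + 2)*(u^2 - 3*u - 4) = (u - 4)^2*(u - 3)*(u + 2)*(u + 1)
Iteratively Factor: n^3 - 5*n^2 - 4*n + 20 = (n - 2)*(n^2 - 3*n - 10) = (n - 2)*(n + 2)*(n - 5)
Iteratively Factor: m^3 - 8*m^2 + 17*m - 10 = (m - 2)*(m^2 - 6*m + 5) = (m - 2)*(m - 1)*(m - 5)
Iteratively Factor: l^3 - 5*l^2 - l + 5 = (l - 5)*(l^2 - 1) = (l - 5)*(l + 1)*(l - 1)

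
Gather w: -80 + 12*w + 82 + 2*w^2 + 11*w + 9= 2*w^2 + 23*w + 11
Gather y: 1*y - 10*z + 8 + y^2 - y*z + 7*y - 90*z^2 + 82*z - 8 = y^2 + y*(8 - z) - 90*z^2 + 72*z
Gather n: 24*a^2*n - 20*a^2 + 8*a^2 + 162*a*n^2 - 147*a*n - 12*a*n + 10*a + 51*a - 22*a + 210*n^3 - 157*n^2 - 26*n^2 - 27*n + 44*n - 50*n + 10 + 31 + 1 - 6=-12*a^2 + 39*a + 210*n^3 + n^2*(162*a - 183) + n*(24*a^2 - 159*a - 33) + 36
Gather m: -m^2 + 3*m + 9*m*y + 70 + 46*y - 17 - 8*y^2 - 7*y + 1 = -m^2 + m*(9*y + 3) - 8*y^2 + 39*y + 54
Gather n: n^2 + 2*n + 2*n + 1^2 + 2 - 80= n^2 + 4*n - 77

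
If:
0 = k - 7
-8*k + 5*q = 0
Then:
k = 7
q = 56/5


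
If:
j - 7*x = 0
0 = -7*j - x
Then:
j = 0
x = 0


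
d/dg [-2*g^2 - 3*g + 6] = -4*g - 3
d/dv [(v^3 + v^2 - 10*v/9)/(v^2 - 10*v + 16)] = (9*v^4 - 180*v^3 + 352*v^2 + 288*v - 160)/(9*(v^4 - 20*v^3 + 132*v^2 - 320*v + 256))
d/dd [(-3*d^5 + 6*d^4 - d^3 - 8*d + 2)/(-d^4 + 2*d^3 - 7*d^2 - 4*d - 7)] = (3*d^8 - 12*d^7 + 74*d^6 - 36*d^5 + 16*d^4 - 120*d^3 - 47*d^2 + 28*d + 64)/(d^8 - 4*d^7 + 18*d^6 - 20*d^5 + 47*d^4 + 28*d^3 + 114*d^2 + 56*d + 49)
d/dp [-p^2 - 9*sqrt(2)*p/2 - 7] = -2*p - 9*sqrt(2)/2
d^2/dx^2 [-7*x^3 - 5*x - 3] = -42*x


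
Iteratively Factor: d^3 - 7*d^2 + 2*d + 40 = (d - 5)*(d^2 - 2*d - 8) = (d - 5)*(d + 2)*(d - 4)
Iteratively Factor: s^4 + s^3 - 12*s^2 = (s)*(s^3 + s^2 - 12*s) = s^2*(s^2 + s - 12) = s^2*(s + 4)*(s - 3)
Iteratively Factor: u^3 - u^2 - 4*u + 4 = (u - 2)*(u^2 + u - 2) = (u - 2)*(u + 2)*(u - 1)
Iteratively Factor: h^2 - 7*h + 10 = (h - 2)*(h - 5)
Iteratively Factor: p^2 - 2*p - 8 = (p + 2)*(p - 4)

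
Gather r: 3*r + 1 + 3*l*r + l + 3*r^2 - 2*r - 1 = l + 3*r^2 + r*(3*l + 1)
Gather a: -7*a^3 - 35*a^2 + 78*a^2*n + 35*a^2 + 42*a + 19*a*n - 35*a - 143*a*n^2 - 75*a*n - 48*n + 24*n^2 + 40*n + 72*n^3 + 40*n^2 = -7*a^3 + 78*a^2*n + a*(-143*n^2 - 56*n + 7) + 72*n^3 + 64*n^2 - 8*n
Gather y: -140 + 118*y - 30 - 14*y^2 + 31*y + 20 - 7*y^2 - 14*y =-21*y^2 + 135*y - 150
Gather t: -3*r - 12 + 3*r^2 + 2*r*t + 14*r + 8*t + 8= 3*r^2 + 11*r + t*(2*r + 8) - 4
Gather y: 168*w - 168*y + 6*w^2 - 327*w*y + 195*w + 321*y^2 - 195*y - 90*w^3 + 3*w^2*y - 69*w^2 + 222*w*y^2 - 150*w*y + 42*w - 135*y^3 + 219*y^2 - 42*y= -90*w^3 - 63*w^2 + 405*w - 135*y^3 + y^2*(222*w + 540) + y*(3*w^2 - 477*w - 405)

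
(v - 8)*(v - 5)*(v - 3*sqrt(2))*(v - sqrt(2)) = v^4 - 13*v^3 - 4*sqrt(2)*v^3 + 46*v^2 + 52*sqrt(2)*v^2 - 160*sqrt(2)*v - 78*v + 240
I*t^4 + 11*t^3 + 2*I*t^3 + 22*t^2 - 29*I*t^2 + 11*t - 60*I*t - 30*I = (t + 1)*(t - 6*I)*(t - 5*I)*(I*t + I)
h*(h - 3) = h^2 - 3*h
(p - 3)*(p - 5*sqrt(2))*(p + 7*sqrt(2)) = p^3 - 3*p^2 + 2*sqrt(2)*p^2 - 70*p - 6*sqrt(2)*p + 210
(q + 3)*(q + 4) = q^2 + 7*q + 12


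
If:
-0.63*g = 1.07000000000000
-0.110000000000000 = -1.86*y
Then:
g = -1.70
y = 0.06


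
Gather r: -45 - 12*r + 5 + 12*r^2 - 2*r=12*r^2 - 14*r - 40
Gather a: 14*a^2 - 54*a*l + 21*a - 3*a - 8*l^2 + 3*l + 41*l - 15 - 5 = 14*a^2 + a*(18 - 54*l) - 8*l^2 + 44*l - 20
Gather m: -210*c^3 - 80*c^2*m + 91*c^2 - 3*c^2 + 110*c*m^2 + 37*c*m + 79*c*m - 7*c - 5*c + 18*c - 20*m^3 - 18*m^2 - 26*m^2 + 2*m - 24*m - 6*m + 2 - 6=-210*c^3 + 88*c^2 + 6*c - 20*m^3 + m^2*(110*c - 44) + m*(-80*c^2 + 116*c - 28) - 4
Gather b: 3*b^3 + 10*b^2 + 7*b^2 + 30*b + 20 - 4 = 3*b^3 + 17*b^2 + 30*b + 16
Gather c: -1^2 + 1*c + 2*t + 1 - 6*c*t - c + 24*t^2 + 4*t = -6*c*t + 24*t^2 + 6*t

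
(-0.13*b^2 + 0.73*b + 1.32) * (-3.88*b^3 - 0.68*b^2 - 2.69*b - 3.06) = 0.5044*b^5 - 2.744*b^4 - 5.2683*b^3 - 2.4635*b^2 - 5.7846*b - 4.0392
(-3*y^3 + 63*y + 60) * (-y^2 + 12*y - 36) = 3*y^5 - 36*y^4 + 45*y^3 + 696*y^2 - 1548*y - 2160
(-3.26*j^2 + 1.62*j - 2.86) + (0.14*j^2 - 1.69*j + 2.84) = -3.12*j^2 - 0.0699999999999998*j - 0.02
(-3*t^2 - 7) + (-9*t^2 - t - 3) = -12*t^2 - t - 10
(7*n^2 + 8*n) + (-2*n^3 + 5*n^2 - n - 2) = -2*n^3 + 12*n^2 + 7*n - 2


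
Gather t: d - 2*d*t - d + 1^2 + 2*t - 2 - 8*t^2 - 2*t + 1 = -2*d*t - 8*t^2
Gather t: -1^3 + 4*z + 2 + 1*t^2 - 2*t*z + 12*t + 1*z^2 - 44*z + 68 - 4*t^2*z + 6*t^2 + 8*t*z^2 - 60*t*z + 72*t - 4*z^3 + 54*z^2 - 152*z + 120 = t^2*(7 - 4*z) + t*(8*z^2 - 62*z + 84) - 4*z^3 + 55*z^2 - 192*z + 189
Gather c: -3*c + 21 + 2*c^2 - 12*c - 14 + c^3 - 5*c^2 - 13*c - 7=c^3 - 3*c^2 - 28*c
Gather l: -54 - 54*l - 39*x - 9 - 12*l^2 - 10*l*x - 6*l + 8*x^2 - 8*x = -12*l^2 + l*(-10*x - 60) + 8*x^2 - 47*x - 63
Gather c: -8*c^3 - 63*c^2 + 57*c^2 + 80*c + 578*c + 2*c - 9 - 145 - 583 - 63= -8*c^3 - 6*c^2 + 660*c - 800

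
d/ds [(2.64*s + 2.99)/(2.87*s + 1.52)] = (-13.111595*s - 6.94412)/(2.87*s + 1.52)^3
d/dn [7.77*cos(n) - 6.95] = -7.77*sin(n)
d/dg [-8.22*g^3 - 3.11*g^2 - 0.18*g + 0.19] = -24.66*g^2 - 6.22*g - 0.18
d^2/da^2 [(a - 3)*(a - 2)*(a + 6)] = 6*a + 2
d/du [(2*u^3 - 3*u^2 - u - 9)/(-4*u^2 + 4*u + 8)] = (-2*u^4 + 4*u^3 + 8*u^2 - 30*u + 7)/(4*(u^4 - 2*u^3 - 3*u^2 + 4*u + 4))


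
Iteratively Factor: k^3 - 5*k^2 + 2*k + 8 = (k + 1)*(k^2 - 6*k + 8) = (k - 2)*(k + 1)*(k - 4)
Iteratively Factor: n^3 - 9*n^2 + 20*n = (n)*(n^2 - 9*n + 20) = n*(n - 5)*(n - 4)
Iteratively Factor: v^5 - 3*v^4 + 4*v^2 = (v + 1)*(v^4 - 4*v^3 + 4*v^2) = (v - 2)*(v + 1)*(v^3 - 2*v^2) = v*(v - 2)*(v + 1)*(v^2 - 2*v) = v*(v - 2)^2*(v + 1)*(v)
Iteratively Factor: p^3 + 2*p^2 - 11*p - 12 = (p + 1)*(p^2 + p - 12) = (p + 1)*(p + 4)*(p - 3)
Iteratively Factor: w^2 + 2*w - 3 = (w - 1)*(w + 3)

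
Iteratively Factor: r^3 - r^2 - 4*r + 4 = (r - 2)*(r^2 + r - 2) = (r - 2)*(r - 1)*(r + 2)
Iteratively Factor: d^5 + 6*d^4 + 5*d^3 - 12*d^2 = (d)*(d^4 + 6*d^3 + 5*d^2 - 12*d) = d^2*(d^3 + 6*d^2 + 5*d - 12) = d^2*(d + 3)*(d^2 + 3*d - 4) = d^2*(d + 3)*(d + 4)*(d - 1)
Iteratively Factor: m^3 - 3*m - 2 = (m + 1)*(m^2 - m - 2) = (m + 1)^2*(m - 2)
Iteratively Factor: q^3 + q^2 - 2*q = (q)*(q^2 + q - 2) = q*(q - 1)*(q + 2)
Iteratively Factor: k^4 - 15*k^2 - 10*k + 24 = (k - 1)*(k^3 + k^2 - 14*k - 24) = (k - 4)*(k - 1)*(k^2 + 5*k + 6) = (k - 4)*(k - 1)*(k + 3)*(k + 2)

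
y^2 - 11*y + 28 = (y - 7)*(y - 4)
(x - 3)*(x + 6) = x^2 + 3*x - 18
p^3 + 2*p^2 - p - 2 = (p - 1)*(p + 1)*(p + 2)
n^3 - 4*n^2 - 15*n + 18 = (n - 6)*(n - 1)*(n + 3)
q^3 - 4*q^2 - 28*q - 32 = (q - 8)*(q + 2)^2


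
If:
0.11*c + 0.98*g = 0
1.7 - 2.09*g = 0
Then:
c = -7.25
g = 0.81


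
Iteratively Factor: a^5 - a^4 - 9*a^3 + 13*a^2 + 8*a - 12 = (a + 3)*(a^4 - 4*a^3 + 3*a^2 + 4*a - 4) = (a - 2)*(a + 3)*(a^3 - 2*a^2 - a + 2) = (a - 2)^2*(a + 3)*(a^2 - 1) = (a - 2)^2*(a - 1)*(a + 3)*(a + 1)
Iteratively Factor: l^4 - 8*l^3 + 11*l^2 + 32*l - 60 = (l - 2)*(l^3 - 6*l^2 - l + 30) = (l - 5)*(l - 2)*(l^2 - l - 6) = (l - 5)*(l - 2)*(l + 2)*(l - 3)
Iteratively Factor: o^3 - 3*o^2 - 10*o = (o - 5)*(o^2 + 2*o) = o*(o - 5)*(o + 2)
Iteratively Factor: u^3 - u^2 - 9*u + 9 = (u - 3)*(u^2 + 2*u - 3) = (u - 3)*(u + 3)*(u - 1)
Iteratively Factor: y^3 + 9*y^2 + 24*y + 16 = (y + 4)*(y^2 + 5*y + 4) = (y + 4)^2*(y + 1)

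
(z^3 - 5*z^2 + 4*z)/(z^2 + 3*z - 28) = z*(z - 1)/(z + 7)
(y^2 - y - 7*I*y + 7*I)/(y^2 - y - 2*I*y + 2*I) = (y - 7*I)/(y - 2*I)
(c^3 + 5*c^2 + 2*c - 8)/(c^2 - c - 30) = (-c^3 - 5*c^2 - 2*c + 8)/(-c^2 + c + 30)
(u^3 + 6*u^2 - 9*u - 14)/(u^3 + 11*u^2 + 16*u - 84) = (u + 1)/(u + 6)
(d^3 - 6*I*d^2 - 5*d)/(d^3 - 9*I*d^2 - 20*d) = (d - I)/(d - 4*I)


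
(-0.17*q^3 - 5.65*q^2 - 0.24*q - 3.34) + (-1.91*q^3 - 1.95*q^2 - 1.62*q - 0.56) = -2.08*q^3 - 7.6*q^2 - 1.86*q - 3.9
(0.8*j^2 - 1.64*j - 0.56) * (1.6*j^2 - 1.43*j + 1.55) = 1.28*j^4 - 3.768*j^3 + 2.6892*j^2 - 1.7412*j - 0.868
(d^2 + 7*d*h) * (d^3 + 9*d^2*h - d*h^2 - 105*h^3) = d^5 + 16*d^4*h + 62*d^3*h^2 - 112*d^2*h^3 - 735*d*h^4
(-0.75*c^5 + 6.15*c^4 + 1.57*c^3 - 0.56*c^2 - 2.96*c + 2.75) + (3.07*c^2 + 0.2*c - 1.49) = -0.75*c^5 + 6.15*c^4 + 1.57*c^3 + 2.51*c^2 - 2.76*c + 1.26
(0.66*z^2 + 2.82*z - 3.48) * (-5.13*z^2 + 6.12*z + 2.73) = -3.3858*z^4 - 10.4274*z^3 + 36.9126*z^2 - 13.599*z - 9.5004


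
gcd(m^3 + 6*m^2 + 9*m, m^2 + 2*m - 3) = m + 3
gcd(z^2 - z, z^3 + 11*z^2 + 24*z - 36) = z - 1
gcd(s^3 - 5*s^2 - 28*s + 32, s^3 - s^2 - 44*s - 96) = s^2 - 4*s - 32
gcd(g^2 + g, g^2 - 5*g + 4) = 1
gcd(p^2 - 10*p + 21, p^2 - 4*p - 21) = p - 7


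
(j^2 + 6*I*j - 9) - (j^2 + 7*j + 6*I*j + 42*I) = -7*j - 9 - 42*I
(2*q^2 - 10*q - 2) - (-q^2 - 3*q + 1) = 3*q^2 - 7*q - 3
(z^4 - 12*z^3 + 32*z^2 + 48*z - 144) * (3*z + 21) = 3*z^5 - 15*z^4 - 156*z^3 + 816*z^2 + 576*z - 3024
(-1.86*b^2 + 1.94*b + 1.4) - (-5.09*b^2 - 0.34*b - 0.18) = 3.23*b^2 + 2.28*b + 1.58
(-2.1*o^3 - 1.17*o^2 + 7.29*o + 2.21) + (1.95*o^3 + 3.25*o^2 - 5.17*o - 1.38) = -0.15*o^3 + 2.08*o^2 + 2.12*o + 0.83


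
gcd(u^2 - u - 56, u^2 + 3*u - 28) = u + 7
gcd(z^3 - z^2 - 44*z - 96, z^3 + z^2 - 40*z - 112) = z + 4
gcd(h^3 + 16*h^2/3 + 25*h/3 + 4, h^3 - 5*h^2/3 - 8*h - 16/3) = h^2 + 7*h/3 + 4/3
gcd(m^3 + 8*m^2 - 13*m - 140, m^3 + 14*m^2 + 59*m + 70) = m^2 + 12*m + 35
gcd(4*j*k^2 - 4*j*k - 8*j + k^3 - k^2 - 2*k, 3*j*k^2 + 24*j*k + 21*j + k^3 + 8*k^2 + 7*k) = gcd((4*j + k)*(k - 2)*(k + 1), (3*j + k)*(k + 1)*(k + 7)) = k + 1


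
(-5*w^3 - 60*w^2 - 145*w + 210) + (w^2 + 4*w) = -5*w^3 - 59*w^2 - 141*w + 210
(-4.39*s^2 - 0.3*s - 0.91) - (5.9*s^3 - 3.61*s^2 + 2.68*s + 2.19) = -5.9*s^3 - 0.78*s^2 - 2.98*s - 3.1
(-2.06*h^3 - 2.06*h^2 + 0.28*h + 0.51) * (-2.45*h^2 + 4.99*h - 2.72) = 5.047*h^5 - 5.2324*h^4 - 5.3622*h^3 + 5.7509*h^2 + 1.7833*h - 1.3872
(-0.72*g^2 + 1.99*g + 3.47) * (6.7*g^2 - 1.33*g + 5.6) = -4.824*g^4 + 14.2906*g^3 + 16.5703*g^2 + 6.5289*g + 19.432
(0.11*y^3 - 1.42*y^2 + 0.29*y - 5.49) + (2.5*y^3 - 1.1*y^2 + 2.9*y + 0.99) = 2.61*y^3 - 2.52*y^2 + 3.19*y - 4.5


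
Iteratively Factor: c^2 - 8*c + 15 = (c - 3)*(c - 5)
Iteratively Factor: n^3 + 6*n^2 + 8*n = (n + 4)*(n^2 + 2*n) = (n + 2)*(n + 4)*(n)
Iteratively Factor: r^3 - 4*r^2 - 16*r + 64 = (r - 4)*(r^2 - 16) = (r - 4)*(r + 4)*(r - 4)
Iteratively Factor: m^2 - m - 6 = (m + 2)*(m - 3)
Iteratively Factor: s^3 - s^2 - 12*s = (s + 3)*(s^2 - 4*s) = (s - 4)*(s + 3)*(s)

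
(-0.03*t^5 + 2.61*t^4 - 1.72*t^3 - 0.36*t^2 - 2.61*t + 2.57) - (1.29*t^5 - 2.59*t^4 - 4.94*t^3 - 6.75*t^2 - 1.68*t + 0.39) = -1.32*t^5 + 5.2*t^4 + 3.22*t^3 + 6.39*t^2 - 0.93*t + 2.18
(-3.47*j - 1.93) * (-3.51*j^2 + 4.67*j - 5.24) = 12.1797*j^3 - 9.4306*j^2 + 9.1697*j + 10.1132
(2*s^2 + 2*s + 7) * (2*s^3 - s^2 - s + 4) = 4*s^5 + 2*s^4 + 10*s^3 - s^2 + s + 28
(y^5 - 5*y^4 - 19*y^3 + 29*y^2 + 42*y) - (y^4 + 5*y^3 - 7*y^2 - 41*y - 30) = y^5 - 6*y^4 - 24*y^3 + 36*y^2 + 83*y + 30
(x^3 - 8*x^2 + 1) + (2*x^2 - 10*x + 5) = x^3 - 6*x^2 - 10*x + 6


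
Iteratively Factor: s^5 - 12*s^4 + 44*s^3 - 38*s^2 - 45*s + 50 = (s - 5)*(s^4 - 7*s^3 + 9*s^2 + 7*s - 10) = (s - 5)*(s + 1)*(s^3 - 8*s^2 + 17*s - 10) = (s - 5)^2*(s + 1)*(s^2 - 3*s + 2) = (s - 5)^2*(s - 1)*(s + 1)*(s - 2)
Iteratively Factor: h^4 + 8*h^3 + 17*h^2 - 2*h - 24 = (h - 1)*(h^3 + 9*h^2 + 26*h + 24) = (h - 1)*(h + 3)*(h^2 + 6*h + 8) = (h - 1)*(h + 2)*(h + 3)*(h + 4)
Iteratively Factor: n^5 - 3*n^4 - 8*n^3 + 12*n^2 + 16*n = (n)*(n^4 - 3*n^3 - 8*n^2 + 12*n + 16) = n*(n - 4)*(n^3 + n^2 - 4*n - 4) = n*(n - 4)*(n + 1)*(n^2 - 4) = n*(n - 4)*(n - 2)*(n + 1)*(n + 2)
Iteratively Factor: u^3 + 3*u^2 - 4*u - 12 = (u + 3)*(u^2 - 4) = (u - 2)*(u + 3)*(u + 2)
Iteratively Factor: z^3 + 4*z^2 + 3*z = (z)*(z^2 + 4*z + 3) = z*(z + 3)*(z + 1)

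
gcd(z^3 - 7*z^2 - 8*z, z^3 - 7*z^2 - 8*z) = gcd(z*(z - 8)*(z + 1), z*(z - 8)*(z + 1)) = z^3 - 7*z^2 - 8*z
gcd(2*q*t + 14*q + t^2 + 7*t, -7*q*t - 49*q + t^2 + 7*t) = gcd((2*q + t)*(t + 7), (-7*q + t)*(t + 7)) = t + 7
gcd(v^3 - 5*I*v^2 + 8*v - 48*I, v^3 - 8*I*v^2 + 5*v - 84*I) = v^2 - I*v + 12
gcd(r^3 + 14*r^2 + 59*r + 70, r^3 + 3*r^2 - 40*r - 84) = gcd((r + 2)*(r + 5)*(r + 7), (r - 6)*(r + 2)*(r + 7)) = r^2 + 9*r + 14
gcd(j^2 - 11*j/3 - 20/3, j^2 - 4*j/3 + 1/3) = 1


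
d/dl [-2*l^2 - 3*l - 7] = -4*l - 3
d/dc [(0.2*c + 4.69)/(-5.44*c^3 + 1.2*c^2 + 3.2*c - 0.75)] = (2.176*c^3 + 76.3008*c^2 - 11.256*c - 15.158)/(29.5936*c^6 - 13.056*c^5 - 33.376*c^4 + 15.84*c^3 + 8.44*c^2 - 4.8*c + 0.5625)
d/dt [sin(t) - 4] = cos(t)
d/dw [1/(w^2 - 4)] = -2*w/(w^2 - 4)^2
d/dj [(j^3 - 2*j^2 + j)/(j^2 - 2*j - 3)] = (j^4 - 4*j^3 - 6*j^2 + 12*j - 3)/(j^4 - 4*j^3 - 2*j^2 + 12*j + 9)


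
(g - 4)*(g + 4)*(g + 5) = g^3 + 5*g^2 - 16*g - 80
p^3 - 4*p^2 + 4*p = p*(p - 2)^2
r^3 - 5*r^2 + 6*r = r*(r - 3)*(r - 2)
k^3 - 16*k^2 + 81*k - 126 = (k - 7)*(k - 6)*(k - 3)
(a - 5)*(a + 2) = a^2 - 3*a - 10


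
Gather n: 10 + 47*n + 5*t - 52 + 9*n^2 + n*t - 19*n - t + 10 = 9*n^2 + n*(t + 28) + 4*t - 32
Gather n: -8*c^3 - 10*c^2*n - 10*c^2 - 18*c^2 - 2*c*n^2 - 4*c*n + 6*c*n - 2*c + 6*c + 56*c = -8*c^3 - 28*c^2 - 2*c*n^2 + 60*c + n*(-10*c^2 + 2*c)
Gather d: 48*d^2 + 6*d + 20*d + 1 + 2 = 48*d^2 + 26*d + 3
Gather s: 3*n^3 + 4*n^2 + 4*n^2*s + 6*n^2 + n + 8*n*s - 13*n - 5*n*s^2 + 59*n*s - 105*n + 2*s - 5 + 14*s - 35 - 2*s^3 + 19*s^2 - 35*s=3*n^3 + 10*n^2 - 117*n - 2*s^3 + s^2*(19 - 5*n) + s*(4*n^2 + 67*n - 19) - 40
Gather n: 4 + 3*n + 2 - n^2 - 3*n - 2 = 4 - n^2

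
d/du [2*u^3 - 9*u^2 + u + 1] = 6*u^2 - 18*u + 1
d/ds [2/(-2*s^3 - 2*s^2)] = (3*s + 2)/(s^3*(s + 1)^2)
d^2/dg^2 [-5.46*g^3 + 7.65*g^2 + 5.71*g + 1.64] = 15.3 - 32.76*g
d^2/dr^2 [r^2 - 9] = 2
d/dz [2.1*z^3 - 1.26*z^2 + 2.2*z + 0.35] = 6.3*z^2 - 2.52*z + 2.2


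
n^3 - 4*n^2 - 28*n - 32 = (n - 8)*(n + 2)^2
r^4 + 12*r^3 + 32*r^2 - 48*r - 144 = (r - 2)*(r + 2)*(r + 6)^2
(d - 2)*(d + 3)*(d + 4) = d^3 + 5*d^2 - 2*d - 24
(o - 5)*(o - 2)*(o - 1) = o^3 - 8*o^2 + 17*o - 10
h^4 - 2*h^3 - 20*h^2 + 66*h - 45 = (h - 3)^2*(h - 1)*(h + 5)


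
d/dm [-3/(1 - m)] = -3/(m - 1)^2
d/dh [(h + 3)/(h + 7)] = 4/(h + 7)^2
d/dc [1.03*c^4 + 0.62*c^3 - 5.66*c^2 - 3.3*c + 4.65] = 4.12*c^3 + 1.86*c^2 - 11.32*c - 3.3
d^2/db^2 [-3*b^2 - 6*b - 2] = -6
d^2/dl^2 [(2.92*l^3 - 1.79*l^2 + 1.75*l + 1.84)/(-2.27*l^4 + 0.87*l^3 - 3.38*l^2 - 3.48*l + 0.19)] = (-30.092936*l^9 + 55.342146*l^8 + 5.00262599999996*l^7 + 146.674818*l^6 - 232.447734*l^5 - 100.16958*l^4 - 157.974286*l^3 - 80.271024*l^2 - 135.407556*l - 49.11453)/(11.697083*l^12 - 13.449069*l^11 + 57.404895*l^10 + 13.086801*l^9 + 41.302065*l^8 + 140.539626*l^7 + 50.508371*l^6 + 82.009332*l^5 + 119.984853*l^4 + 28.640835*l^3 - 6.536874*l^2 + 0.376884*l - 0.006859)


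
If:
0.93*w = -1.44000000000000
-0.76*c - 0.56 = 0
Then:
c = -0.74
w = -1.55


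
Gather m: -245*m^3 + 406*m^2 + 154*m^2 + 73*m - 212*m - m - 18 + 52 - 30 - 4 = -245*m^3 + 560*m^2 - 140*m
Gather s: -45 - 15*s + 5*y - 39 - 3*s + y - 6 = -18*s + 6*y - 90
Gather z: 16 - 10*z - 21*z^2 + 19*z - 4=-21*z^2 + 9*z + 12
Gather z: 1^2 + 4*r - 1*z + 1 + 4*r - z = 8*r - 2*z + 2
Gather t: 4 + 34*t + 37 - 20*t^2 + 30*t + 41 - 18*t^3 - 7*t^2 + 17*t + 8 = -18*t^3 - 27*t^2 + 81*t + 90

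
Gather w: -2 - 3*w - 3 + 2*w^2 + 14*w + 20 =2*w^2 + 11*w + 15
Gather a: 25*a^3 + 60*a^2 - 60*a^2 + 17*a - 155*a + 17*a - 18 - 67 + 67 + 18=25*a^3 - 121*a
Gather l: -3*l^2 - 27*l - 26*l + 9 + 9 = -3*l^2 - 53*l + 18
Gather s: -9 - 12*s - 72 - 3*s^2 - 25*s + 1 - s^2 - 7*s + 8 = -4*s^2 - 44*s - 72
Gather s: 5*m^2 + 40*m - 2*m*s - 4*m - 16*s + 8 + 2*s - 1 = 5*m^2 + 36*m + s*(-2*m - 14) + 7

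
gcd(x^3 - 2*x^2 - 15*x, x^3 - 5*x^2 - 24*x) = x^2 + 3*x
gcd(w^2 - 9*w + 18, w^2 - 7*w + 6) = w - 6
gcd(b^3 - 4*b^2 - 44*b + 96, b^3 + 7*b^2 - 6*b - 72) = b + 6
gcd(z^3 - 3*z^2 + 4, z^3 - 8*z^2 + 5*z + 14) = z^2 - z - 2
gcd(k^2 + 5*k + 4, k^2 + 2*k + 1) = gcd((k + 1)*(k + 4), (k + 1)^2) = k + 1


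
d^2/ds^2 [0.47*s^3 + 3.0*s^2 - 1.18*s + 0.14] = 2.82*s + 6.0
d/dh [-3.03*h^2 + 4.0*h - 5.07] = 4.0 - 6.06*h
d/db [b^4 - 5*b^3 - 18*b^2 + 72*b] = 4*b^3 - 15*b^2 - 36*b + 72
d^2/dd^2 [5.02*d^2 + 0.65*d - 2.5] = 10.0400000000000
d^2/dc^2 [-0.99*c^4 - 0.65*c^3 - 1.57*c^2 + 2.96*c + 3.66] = -11.88*c^2 - 3.9*c - 3.14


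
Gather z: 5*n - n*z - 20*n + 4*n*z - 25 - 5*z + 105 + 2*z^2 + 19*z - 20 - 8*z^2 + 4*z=-15*n - 6*z^2 + z*(3*n + 18) + 60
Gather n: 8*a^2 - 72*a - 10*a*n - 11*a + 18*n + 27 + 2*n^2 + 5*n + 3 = 8*a^2 - 83*a + 2*n^2 + n*(23 - 10*a) + 30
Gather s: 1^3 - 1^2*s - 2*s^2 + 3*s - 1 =-2*s^2 + 2*s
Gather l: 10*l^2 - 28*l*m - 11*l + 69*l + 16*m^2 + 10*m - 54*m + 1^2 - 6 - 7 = 10*l^2 + l*(58 - 28*m) + 16*m^2 - 44*m - 12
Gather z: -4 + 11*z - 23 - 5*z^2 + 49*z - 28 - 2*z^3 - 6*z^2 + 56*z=-2*z^3 - 11*z^2 + 116*z - 55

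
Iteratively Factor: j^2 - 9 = (j - 3)*(j + 3)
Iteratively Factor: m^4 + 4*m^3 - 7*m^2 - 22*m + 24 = (m - 1)*(m^3 + 5*m^2 - 2*m - 24) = (m - 2)*(m - 1)*(m^2 + 7*m + 12) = (m - 2)*(m - 1)*(m + 3)*(m + 4)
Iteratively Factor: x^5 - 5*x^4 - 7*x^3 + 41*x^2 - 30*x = (x - 5)*(x^4 - 7*x^2 + 6*x) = (x - 5)*(x - 2)*(x^3 + 2*x^2 - 3*x) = x*(x - 5)*(x - 2)*(x^2 + 2*x - 3) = x*(x - 5)*(x - 2)*(x - 1)*(x + 3)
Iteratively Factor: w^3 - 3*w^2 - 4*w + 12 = (w - 2)*(w^2 - w - 6) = (w - 2)*(w + 2)*(w - 3)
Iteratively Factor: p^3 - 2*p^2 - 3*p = (p - 3)*(p^2 + p) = (p - 3)*(p + 1)*(p)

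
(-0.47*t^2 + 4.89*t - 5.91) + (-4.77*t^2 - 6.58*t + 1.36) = -5.24*t^2 - 1.69*t - 4.55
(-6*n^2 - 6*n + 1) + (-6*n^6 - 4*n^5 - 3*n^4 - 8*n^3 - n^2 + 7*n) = -6*n^6 - 4*n^5 - 3*n^4 - 8*n^3 - 7*n^2 + n + 1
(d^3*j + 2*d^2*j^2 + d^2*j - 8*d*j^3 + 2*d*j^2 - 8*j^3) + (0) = d^3*j + 2*d^2*j^2 + d^2*j - 8*d*j^3 + 2*d*j^2 - 8*j^3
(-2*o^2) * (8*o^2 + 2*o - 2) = -16*o^4 - 4*o^3 + 4*o^2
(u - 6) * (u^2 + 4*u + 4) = u^3 - 2*u^2 - 20*u - 24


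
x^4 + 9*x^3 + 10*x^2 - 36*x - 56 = (x - 2)*(x + 2)^2*(x + 7)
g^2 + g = g*(g + 1)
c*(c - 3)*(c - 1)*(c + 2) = c^4 - 2*c^3 - 5*c^2 + 6*c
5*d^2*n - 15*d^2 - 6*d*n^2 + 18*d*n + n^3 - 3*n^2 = (-5*d + n)*(-d + n)*(n - 3)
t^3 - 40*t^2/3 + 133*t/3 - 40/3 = (t - 8)*(t - 5)*(t - 1/3)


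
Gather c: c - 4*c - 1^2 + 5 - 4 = -3*c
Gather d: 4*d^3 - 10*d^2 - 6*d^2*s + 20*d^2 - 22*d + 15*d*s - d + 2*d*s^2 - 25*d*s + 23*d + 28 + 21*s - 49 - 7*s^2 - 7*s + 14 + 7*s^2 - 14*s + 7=4*d^3 + d^2*(10 - 6*s) + d*(2*s^2 - 10*s)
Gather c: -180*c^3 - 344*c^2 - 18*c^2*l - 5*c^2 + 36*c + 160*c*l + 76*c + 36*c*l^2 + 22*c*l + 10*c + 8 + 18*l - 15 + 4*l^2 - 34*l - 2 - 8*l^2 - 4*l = -180*c^3 + c^2*(-18*l - 349) + c*(36*l^2 + 182*l + 122) - 4*l^2 - 20*l - 9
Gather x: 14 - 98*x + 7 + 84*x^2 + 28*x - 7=84*x^2 - 70*x + 14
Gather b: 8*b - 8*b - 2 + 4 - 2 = 0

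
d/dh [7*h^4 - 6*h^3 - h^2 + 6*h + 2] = 28*h^3 - 18*h^2 - 2*h + 6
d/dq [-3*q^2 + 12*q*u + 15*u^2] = -6*q + 12*u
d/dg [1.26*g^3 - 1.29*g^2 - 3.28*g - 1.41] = 3.78*g^2 - 2.58*g - 3.28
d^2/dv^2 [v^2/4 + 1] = 1/2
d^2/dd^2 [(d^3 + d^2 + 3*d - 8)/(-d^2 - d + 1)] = 8*(-d^3 + 6*d^2 + 3*d + 3)/(d^6 + 3*d^5 - 5*d^3 + 3*d - 1)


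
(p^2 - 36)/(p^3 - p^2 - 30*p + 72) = (p - 6)/(p^2 - 7*p + 12)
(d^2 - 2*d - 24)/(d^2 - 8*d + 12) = (d + 4)/(d - 2)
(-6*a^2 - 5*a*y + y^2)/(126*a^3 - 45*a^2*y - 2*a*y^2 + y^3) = (a + y)/(-21*a^2 + 4*a*y + y^2)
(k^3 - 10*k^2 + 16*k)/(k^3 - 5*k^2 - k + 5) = k*(k^2 - 10*k + 16)/(k^3 - 5*k^2 - k + 5)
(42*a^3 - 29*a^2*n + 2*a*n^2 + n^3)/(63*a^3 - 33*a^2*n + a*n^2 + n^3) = (2*a - n)/(3*a - n)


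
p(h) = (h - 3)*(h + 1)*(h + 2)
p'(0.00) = -7.00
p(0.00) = -6.00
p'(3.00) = 20.00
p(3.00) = 0.00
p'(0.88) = -4.68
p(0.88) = -11.48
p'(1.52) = -0.07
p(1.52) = -13.13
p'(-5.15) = 72.57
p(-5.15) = -106.54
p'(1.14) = -3.10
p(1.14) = -12.50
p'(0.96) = -4.24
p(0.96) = -11.84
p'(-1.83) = 3.05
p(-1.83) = 0.68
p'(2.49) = 11.60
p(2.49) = -7.99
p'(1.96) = 4.52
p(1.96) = -12.19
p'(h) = (h - 3)*(h + 1) + (h - 3)*(h + 2) + (h + 1)*(h + 2) = 3*h^2 - 7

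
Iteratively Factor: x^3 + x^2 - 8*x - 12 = (x + 2)*(x^2 - x - 6) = (x - 3)*(x + 2)*(x + 2)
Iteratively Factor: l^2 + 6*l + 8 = (l + 4)*(l + 2)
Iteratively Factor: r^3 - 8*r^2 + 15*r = (r - 3)*(r^2 - 5*r) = r*(r - 3)*(r - 5)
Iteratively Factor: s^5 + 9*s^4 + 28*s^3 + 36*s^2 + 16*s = (s + 2)*(s^4 + 7*s^3 + 14*s^2 + 8*s) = (s + 2)*(s + 4)*(s^3 + 3*s^2 + 2*s) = s*(s + 2)*(s + 4)*(s^2 + 3*s + 2) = s*(s + 1)*(s + 2)*(s + 4)*(s + 2)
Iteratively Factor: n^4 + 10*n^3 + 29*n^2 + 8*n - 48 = (n + 3)*(n^3 + 7*n^2 + 8*n - 16) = (n + 3)*(n + 4)*(n^2 + 3*n - 4) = (n - 1)*(n + 3)*(n + 4)*(n + 4)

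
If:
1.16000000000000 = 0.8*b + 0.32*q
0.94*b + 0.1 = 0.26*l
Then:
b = 1.45 - 0.4*q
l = 5.62692307692308 - 1.44615384615385*q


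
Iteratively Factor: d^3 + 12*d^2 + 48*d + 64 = (d + 4)*(d^2 + 8*d + 16) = (d + 4)^2*(d + 4)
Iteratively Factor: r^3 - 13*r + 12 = (r + 4)*(r^2 - 4*r + 3) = (r - 1)*(r + 4)*(r - 3)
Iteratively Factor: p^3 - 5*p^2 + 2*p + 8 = (p + 1)*(p^2 - 6*p + 8) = (p - 4)*(p + 1)*(p - 2)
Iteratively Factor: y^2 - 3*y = (y)*(y - 3)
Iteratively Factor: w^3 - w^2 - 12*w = (w - 4)*(w^2 + 3*w) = (w - 4)*(w + 3)*(w)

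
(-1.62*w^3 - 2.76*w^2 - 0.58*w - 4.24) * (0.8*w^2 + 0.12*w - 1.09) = -1.296*w^5 - 2.4024*w^4 + 0.9706*w^3 - 0.4532*w^2 + 0.1234*w + 4.6216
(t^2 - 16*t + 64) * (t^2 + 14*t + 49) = t^4 - 2*t^3 - 111*t^2 + 112*t + 3136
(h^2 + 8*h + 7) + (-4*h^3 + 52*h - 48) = -4*h^3 + h^2 + 60*h - 41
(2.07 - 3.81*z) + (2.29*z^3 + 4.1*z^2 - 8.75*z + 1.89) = 2.29*z^3 + 4.1*z^2 - 12.56*z + 3.96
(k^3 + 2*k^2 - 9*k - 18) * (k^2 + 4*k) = k^5 + 6*k^4 - k^3 - 54*k^2 - 72*k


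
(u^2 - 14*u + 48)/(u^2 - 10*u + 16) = (u - 6)/(u - 2)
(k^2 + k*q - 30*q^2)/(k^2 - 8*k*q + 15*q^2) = (-k - 6*q)/(-k + 3*q)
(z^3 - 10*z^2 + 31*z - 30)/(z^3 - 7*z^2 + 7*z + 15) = (z - 2)/(z + 1)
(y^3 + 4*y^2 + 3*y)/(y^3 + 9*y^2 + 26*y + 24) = y*(y + 1)/(y^2 + 6*y + 8)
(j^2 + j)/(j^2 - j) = (j + 1)/(j - 1)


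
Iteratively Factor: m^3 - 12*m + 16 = (m - 2)*(m^2 + 2*m - 8) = (m - 2)*(m + 4)*(m - 2)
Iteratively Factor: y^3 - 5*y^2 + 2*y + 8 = (y - 4)*(y^2 - y - 2) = (y - 4)*(y - 2)*(y + 1)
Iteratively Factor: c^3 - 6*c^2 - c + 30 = (c + 2)*(c^2 - 8*c + 15) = (c - 3)*(c + 2)*(c - 5)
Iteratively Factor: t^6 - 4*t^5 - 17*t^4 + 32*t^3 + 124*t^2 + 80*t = (t + 2)*(t^5 - 6*t^4 - 5*t^3 + 42*t^2 + 40*t) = (t - 4)*(t + 2)*(t^4 - 2*t^3 - 13*t^2 - 10*t) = (t - 5)*(t - 4)*(t + 2)*(t^3 + 3*t^2 + 2*t) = (t - 5)*(t - 4)*(t + 1)*(t + 2)*(t^2 + 2*t) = t*(t - 5)*(t - 4)*(t + 1)*(t + 2)*(t + 2)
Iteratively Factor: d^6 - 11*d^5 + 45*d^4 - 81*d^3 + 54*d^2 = (d - 2)*(d^5 - 9*d^4 + 27*d^3 - 27*d^2) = d*(d - 2)*(d^4 - 9*d^3 + 27*d^2 - 27*d) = d*(d - 3)*(d - 2)*(d^3 - 6*d^2 + 9*d) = d*(d - 3)^2*(d - 2)*(d^2 - 3*d) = d*(d - 3)^3*(d - 2)*(d)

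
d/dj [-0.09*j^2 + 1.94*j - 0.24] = 1.94 - 0.18*j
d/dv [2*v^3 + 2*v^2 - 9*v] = 6*v^2 + 4*v - 9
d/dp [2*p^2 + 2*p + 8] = 4*p + 2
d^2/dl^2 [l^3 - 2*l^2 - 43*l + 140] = 6*l - 4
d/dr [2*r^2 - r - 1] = 4*r - 1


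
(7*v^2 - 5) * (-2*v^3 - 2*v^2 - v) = -14*v^5 - 14*v^4 + 3*v^3 + 10*v^2 + 5*v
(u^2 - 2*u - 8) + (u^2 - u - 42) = 2*u^2 - 3*u - 50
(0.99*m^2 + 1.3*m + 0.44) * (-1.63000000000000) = -1.6137*m^2 - 2.119*m - 0.7172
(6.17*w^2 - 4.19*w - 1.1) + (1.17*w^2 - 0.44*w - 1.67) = 7.34*w^2 - 4.63*w - 2.77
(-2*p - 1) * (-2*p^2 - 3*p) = 4*p^3 + 8*p^2 + 3*p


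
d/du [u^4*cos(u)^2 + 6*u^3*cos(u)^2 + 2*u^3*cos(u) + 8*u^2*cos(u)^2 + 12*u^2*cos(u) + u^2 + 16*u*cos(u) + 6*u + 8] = -u^4*sin(2*u) - 2*u^3*sin(u) - 6*u^3*sin(2*u) + 4*u^3*cos(u)^2 - 12*u^2*sin(u) - 8*u^2*sin(2*u) + 18*u^2*cos(u)^2 + 6*u^2*cos(u) - 16*u*sin(u) + 16*u*cos(u)^2 + 24*u*cos(u) + 2*u + 16*cos(u) + 6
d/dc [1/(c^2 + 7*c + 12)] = (-2*c - 7)/(c^2 + 7*c + 12)^2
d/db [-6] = 0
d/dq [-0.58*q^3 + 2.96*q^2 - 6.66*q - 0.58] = -1.74*q^2 + 5.92*q - 6.66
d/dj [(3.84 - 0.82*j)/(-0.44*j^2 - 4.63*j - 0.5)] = (-0.3608*j^2 + 3.3792*j + 18.1892)/(0.1936*j^4 + 4.0744*j^3 + 21.8769*j^2 + 4.63*j + 0.25)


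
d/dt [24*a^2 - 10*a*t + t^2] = -10*a + 2*t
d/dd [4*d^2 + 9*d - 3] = 8*d + 9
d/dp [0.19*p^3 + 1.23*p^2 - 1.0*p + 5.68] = 0.57*p^2 + 2.46*p - 1.0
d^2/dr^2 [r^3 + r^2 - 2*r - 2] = 6*r + 2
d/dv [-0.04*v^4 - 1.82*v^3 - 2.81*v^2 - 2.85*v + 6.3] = -0.16*v^3 - 5.46*v^2 - 5.62*v - 2.85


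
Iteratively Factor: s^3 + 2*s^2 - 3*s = (s)*(s^2 + 2*s - 3) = s*(s + 3)*(s - 1)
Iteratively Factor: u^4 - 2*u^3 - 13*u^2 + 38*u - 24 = (u - 3)*(u^3 + u^2 - 10*u + 8) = (u - 3)*(u - 1)*(u^2 + 2*u - 8) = (u - 3)*(u - 2)*(u - 1)*(u + 4)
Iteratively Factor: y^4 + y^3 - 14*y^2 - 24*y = (y)*(y^3 + y^2 - 14*y - 24) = y*(y + 3)*(y^2 - 2*y - 8) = y*(y - 4)*(y + 3)*(y + 2)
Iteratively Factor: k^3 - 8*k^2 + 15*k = (k - 5)*(k^2 - 3*k) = (k - 5)*(k - 3)*(k)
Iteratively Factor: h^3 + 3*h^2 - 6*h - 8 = (h + 4)*(h^2 - h - 2) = (h - 2)*(h + 4)*(h + 1)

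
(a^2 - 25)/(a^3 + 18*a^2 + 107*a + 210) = (a - 5)/(a^2 + 13*a + 42)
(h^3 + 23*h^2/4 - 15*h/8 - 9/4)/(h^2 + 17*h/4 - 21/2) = (8*h^2 - 2*h - 3)/(2*(4*h - 7))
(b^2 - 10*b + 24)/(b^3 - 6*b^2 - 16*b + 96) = 1/(b + 4)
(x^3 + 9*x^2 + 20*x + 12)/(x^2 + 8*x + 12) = x + 1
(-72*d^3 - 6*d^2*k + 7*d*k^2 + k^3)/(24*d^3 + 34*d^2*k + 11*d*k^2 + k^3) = (-3*d + k)/(d + k)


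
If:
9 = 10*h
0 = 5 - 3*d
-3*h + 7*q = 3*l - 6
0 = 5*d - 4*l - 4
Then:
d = 5/3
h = 9/10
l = 13/12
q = -1/140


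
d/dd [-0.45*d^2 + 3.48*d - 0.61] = 3.48 - 0.9*d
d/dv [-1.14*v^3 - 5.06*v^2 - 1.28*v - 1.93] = -3.42*v^2 - 10.12*v - 1.28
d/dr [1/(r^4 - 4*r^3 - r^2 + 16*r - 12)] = 2*(-2*r^3 + 6*r^2 + r - 8)/(-r^4 + 4*r^3 + r^2 - 16*r + 12)^2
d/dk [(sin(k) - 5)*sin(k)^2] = (3*sin(k) - 10)*sin(k)*cos(k)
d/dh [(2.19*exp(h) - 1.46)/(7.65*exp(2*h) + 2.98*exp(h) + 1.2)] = (-16.7535*exp(2*h) + 22.338*exp(h) + 6.9788)*exp(h)/(58.5225*exp(4*h) + 45.594*exp(3*h) + 27.2404*exp(2*h) + 7.152*exp(h) + 1.44)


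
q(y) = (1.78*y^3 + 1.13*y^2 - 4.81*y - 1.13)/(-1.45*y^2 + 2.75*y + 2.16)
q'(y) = (2.9*y - 2.75)*(1.78*y^3 + 1.13*y^2 - 4.81*y - 1.13)/(-1.45*y^2 + 2.75*y + 2.16)^2 + (5.34*y^2 + 2.26*y - 4.81)/(-1.45*y^2 + 2.75*y + 2.16) = (-2.581*y^4 + 9.79*y^3 + 7.6674*y^2 + 1.6046*y - 7.2821)/(2.1025*y^4 - 7.975*y^3 + 1.2985*y^2 + 11.88*y + 4.6656)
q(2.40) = 45.20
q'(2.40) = 543.29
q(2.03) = 4.90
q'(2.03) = 21.02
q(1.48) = -0.00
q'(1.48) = 3.35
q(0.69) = -0.99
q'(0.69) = 0.01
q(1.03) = -0.85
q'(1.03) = 0.86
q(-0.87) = -2.06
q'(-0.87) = -6.11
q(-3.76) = 2.15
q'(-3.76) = -1.14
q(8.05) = -13.81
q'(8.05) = -1.08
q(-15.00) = 15.55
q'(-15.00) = -1.21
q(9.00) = -14.85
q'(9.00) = -1.12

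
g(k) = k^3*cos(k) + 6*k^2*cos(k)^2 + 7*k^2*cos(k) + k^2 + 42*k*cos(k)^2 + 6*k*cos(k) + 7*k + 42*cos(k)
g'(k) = -k^3*sin(k) - 12*k^2*sin(k)*cos(k) - 7*k^2*sin(k) + 3*k^2*cos(k) - 84*k*sin(k)*cos(k) - 6*k*sin(k) + 12*k*cos(k)^2 + 14*k*cos(k) + 2*k - 42*sin(k) + 42*cos(k)^2 + 6*cos(k) + 7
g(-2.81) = -129.98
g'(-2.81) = 80.35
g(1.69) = 6.78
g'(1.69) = -48.89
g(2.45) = 18.20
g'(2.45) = 73.49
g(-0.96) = 6.74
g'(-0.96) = 13.98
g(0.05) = 44.73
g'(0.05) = 53.97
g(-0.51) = 17.02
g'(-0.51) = 35.91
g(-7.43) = -4.39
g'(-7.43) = 2.35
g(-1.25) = 2.24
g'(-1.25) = 20.49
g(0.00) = 42.00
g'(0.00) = 55.00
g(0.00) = 42.00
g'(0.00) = 55.00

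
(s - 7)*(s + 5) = s^2 - 2*s - 35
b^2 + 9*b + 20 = (b + 4)*(b + 5)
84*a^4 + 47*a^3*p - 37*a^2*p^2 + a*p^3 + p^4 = (-4*a + p)*(-3*a + p)*(a + p)*(7*a + p)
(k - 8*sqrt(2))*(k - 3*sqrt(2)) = k^2 - 11*sqrt(2)*k + 48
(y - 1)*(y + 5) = y^2 + 4*y - 5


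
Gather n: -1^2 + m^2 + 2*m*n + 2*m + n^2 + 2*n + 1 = m^2 + 2*m + n^2 + n*(2*m + 2)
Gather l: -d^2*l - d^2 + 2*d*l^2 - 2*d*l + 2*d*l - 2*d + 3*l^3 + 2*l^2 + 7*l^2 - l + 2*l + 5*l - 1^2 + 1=-d^2 - 2*d + 3*l^3 + l^2*(2*d + 9) + l*(6 - d^2)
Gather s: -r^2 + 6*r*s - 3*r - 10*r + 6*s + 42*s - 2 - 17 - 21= -r^2 - 13*r + s*(6*r + 48) - 40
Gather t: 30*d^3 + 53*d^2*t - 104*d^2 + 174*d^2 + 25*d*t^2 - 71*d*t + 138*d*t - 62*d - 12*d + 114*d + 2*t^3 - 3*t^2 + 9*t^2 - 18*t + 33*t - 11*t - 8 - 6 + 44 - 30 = 30*d^3 + 70*d^2 + 40*d + 2*t^3 + t^2*(25*d + 6) + t*(53*d^2 + 67*d + 4)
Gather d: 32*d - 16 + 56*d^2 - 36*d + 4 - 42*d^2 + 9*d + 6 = 14*d^2 + 5*d - 6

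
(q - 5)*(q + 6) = q^2 + q - 30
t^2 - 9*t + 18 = (t - 6)*(t - 3)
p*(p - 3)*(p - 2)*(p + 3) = p^4 - 2*p^3 - 9*p^2 + 18*p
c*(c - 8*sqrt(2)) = c^2 - 8*sqrt(2)*c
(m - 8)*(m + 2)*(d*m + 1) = d*m^3 - 6*d*m^2 - 16*d*m + m^2 - 6*m - 16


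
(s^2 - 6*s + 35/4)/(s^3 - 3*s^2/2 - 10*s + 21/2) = (s - 5/2)/(s^2 + 2*s - 3)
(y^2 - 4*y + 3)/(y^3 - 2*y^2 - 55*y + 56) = (y - 3)/(y^2 - y - 56)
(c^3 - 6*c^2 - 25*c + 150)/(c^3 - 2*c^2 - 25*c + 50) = (c - 6)/(c - 2)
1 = 1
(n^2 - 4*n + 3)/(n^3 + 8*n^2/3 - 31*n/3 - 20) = 3*(n - 1)/(3*n^2 + 17*n + 20)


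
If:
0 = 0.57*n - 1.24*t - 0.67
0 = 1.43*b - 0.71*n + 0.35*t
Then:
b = 0.835357624831309*t + 0.583609373083057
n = 2.17543859649123*t + 1.17543859649123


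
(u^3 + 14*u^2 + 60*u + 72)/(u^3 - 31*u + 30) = (u^2 + 8*u + 12)/(u^2 - 6*u + 5)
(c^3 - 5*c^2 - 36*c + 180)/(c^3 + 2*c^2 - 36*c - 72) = (c - 5)/(c + 2)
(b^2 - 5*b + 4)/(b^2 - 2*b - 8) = (b - 1)/(b + 2)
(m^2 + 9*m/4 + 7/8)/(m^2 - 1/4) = (4*m + 7)/(2*(2*m - 1))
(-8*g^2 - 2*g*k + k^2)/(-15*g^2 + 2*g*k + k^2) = (-8*g^2 - 2*g*k + k^2)/(-15*g^2 + 2*g*k + k^2)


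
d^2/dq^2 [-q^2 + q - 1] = -2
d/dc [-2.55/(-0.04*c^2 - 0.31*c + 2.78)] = (-0.204*c - 0.7905)/(0.04*c^2 + 0.31*c - 2.78)^2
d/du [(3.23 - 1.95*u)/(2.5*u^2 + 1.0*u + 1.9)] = (4.875*u^2 - 16.15*u - 6.935)/(6.25*u^4 + 5.0*u^3 + 10.5*u^2 + 3.8*u + 3.61)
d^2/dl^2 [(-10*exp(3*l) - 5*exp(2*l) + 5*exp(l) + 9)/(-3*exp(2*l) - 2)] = (90*exp(6*l) + 75*exp(4*l) - 444*exp(3*l) + 540*exp(2*l) + 296*exp(l) - 20)*exp(l)/(27*exp(6*l) + 54*exp(4*l) + 36*exp(2*l) + 8)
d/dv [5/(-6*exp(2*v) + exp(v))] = 5*(12*exp(v) - 1)*exp(-v)/(6*exp(v) - 1)^2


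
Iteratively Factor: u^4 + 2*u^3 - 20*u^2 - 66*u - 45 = (u + 3)*(u^3 - u^2 - 17*u - 15) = (u - 5)*(u + 3)*(u^2 + 4*u + 3) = (u - 5)*(u + 3)^2*(u + 1)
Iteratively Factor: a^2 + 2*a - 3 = (a - 1)*(a + 3)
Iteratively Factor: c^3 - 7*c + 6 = (c - 1)*(c^2 + c - 6) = (c - 2)*(c - 1)*(c + 3)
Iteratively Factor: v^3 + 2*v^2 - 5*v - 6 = (v + 1)*(v^2 + v - 6) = (v - 2)*(v + 1)*(v + 3)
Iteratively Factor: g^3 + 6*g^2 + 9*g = (g + 3)*(g^2 + 3*g) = (g + 3)^2*(g)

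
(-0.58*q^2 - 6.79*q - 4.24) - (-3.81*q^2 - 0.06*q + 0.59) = 3.23*q^2 - 6.73*q - 4.83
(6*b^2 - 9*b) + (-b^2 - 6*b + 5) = 5*b^2 - 15*b + 5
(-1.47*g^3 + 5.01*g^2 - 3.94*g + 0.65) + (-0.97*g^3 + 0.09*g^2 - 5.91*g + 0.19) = -2.44*g^3 + 5.1*g^2 - 9.85*g + 0.84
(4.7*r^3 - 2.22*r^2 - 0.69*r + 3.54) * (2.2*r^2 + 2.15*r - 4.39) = 10.34*r^5 + 5.221*r^4 - 26.924*r^3 + 16.0503*r^2 + 10.6401*r - 15.5406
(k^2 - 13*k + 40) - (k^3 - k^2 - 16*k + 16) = -k^3 + 2*k^2 + 3*k + 24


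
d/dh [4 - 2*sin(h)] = -2*cos(h)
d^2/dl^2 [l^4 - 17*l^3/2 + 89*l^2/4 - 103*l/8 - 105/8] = 12*l^2 - 51*l + 89/2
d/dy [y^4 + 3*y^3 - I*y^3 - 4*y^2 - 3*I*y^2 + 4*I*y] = 4*y^3 + y^2*(9 - 3*I) + y*(-8 - 6*I) + 4*I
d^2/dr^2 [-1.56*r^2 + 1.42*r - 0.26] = -3.12000000000000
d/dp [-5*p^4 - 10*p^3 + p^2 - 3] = 2*p*(-10*p^2 - 15*p + 1)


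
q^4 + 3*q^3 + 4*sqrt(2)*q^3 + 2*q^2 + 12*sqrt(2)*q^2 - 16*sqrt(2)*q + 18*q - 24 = (q - 1)*(q + 4)*(q + sqrt(2))*(q + 3*sqrt(2))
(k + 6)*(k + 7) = k^2 + 13*k + 42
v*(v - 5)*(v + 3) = v^3 - 2*v^2 - 15*v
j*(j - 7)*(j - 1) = j^3 - 8*j^2 + 7*j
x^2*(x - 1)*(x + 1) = x^4 - x^2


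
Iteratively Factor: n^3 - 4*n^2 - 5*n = (n)*(n^2 - 4*n - 5) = n*(n - 5)*(n + 1)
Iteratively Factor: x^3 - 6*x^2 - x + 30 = (x + 2)*(x^2 - 8*x + 15) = (x - 3)*(x + 2)*(x - 5)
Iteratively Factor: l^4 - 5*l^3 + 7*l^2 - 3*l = (l - 1)*(l^3 - 4*l^2 + 3*l) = (l - 1)^2*(l^2 - 3*l) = (l - 3)*(l - 1)^2*(l)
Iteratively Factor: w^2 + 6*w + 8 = (w + 4)*(w + 2)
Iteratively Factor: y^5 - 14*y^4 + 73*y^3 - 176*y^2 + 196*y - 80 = (y - 1)*(y^4 - 13*y^3 + 60*y^2 - 116*y + 80) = (y - 4)*(y - 1)*(y^3 - 9*y^2 + 24*y - 20) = (y - 4)*(y - 2)*(y - 1)*(y^2 - 7*y + 10) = (y - 5)*(y - 4)*(y - 2)*(y - 1)*(y - 2)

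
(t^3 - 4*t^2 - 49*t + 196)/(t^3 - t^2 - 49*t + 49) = (t - 4)/(t - 1)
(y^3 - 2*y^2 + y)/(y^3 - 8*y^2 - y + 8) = y*(y - 1)/(y^2 - 7*y - 8)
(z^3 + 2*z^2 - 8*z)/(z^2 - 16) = z*(z - 2)/(z - 4)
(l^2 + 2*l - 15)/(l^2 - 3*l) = (l + 5)/l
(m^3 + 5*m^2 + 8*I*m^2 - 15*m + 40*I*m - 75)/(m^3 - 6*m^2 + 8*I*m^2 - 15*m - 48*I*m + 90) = (m + 5)/(m - 6)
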